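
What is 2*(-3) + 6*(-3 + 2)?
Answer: -12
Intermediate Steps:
2*(-3) + 6*(-3 + 2) = -6 + 6*(-1) = -6 - 6 = -12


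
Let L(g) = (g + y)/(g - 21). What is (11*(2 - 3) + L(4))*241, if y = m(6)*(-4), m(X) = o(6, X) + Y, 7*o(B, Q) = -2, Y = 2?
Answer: -310649/119 ≈ -2610.5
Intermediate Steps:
o(B, Q) = -2/7 (o(B, Q) = (⅐)*(-2) = -2/7)
m(X) = 12/7 (m(X) = -2/7 + 2 = 12/7)
y = -48/7 (y = (12/7)*(-4) = -48/7 ≈ -6.8571)
L(g) = (-48/7 + g)/(-21 + g) (L(g) = (g - 48/7)/(g - 21) = (-48/7 + g)/(-21 + g))
(11*(2 - 3) + L(4))*241 = (11*(2 - 3) + (-48/7 + 4)/(-21 + 4))*241 = (11*(-1) - 20/7/(-17))*241 = (-11 - 1/17*(-20/7))*241 = (-11 + 20/119)*241 = -1289/119*241 = -310649/119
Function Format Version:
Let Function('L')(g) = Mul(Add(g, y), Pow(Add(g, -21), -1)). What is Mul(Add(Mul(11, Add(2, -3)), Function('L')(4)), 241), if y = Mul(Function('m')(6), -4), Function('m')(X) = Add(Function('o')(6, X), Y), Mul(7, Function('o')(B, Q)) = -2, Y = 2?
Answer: Rational(-310649, 119) ≈ -2610.5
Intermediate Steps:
Function('o')(B, Q) = Rational(-2, 7) (Function('o')(B, Q) = Mul(Rational(1, 7), -2) = Rational(-2, 7))
Function('m')(X) = Rational(12, 7) (Function('m')(X) = Add(Rational(-2, 7), 2) = Rational(12, 7))
y = Rational(-48, 7) (y = Mul(Rational(12, 7), -4) = Rational(-48, 7) ≈ -6.8571)
Function('L')(g) = Mul(Pow(Add(-21, g), -1), Add(Rational(-48, 7), g)) (Function('L')(g) = Mul(Add(g, Rational(-48, 7)), Pow(Add(g, -21), -1)) = Mul(Add(Rational(-48, 7), g), Pow(Add(-21, g), -1)) = Mul(Pow(Add(-21, g), -1), Add(Rational(-48, 7), g)))
Mul(Add(Mul(11, Add(2, -3)), Function('L')(4)), 241) = Mul(Add(Mul(11, Add(2, -3)), Mul(Pow(Add(-21, 4), -1), Add(Rational(-48, 7), 4))), 241) = Mul(Add(Mul(11, -1), Mul(Pow(-17, -1), Rational(-20, 7))), 241) = Mul(Add(-11, Mul(Rational(-1, 17), Rational(-20, 7))), 241) = Mul(Add(-11, Rational(20, 119)), 241) = Mul(Rational(-1289, 119), 241) = Rational(-310649, 119)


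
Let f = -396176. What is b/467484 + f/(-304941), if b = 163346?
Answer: 13056490765/7919724358 ≈ 1.6486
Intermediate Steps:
b/467484 + f/(-304941) = 163346/467484 - 396176/(-304941) = 163346*(1/467484) - 396176*(-1/304941) = 81673/233742 + 396176/304941 = 13056490765/7919724358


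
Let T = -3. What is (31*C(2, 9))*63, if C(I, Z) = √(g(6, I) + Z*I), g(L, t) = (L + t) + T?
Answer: 1953*√23 ≈ 9366.3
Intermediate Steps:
g(L, t) = -3 + L + t (g(L, t) = (L + t) - 3 = -3 + L + t)
C(I, Z) = √(3 + I + I*Z) (C(I, Z) = √((-3 + 6 + I) + Z*I) = √((3 + I) + I*Z) = √(3 + I + I*Z))
(31*C(2, 9))*63 = (31*√(3 + 2 + 2*9))*63 = (31*√(3 + 2 + 18))*63 = (31*√23)*63 = 1953*√23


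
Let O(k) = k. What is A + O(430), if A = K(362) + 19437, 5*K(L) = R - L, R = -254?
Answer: 98719/5 ≈ 19744.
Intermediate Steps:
K(L) = -254/5 - L/5 (K(L) = (-254 - L)/5 = -254/5 - L/5)
A = 96569/5 (A = (-254/5 - 1/5*362) + 19437 = (-254/5 - 362/5) + 19437 = -616/5 + 19437 = 96569/5 ≈ 19314.)
A + O(430) = 96569/5 + 430 = 98719/5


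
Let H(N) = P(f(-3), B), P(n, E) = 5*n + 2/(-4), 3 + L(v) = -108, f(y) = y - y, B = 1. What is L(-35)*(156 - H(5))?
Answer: -34743/2 ≈ -17372.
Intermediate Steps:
f(y) = 0
L(v) = -111 (L(v) = -3 - 108 = -111)
P(n, E) = -½ + 5*n (P(n, E) = 5*n + 2*(-¼) = 5*n - ½ = -½ + 5*n)
H(N) = -½ (H(N) = -½ + 5*0 = -½ + 0 = -½)
L(-35)*(156 - H(5)) = -111*(156 - 1*(-½)) = -111*(156 + ½) = -111*313/2 = -34743/2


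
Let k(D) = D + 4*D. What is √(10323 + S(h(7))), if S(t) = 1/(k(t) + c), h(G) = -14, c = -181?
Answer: 4*√40647442/251 ≈ 101.60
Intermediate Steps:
k(D) = 5*D
S(t) = 1/(-181 + 5*t) (S(t) = 1/(5*t - 181) = 1/(-181 + 5*t))
√(10323 + S(h(7))) = √(10323 + 1/(-181 + 5*(-14))) = √(10323 + 1/(-181 - 70)) = √(10323 + 1/(-251)) = √(10323 - 1/251) = √(2591072/251) = 4*√40647442/251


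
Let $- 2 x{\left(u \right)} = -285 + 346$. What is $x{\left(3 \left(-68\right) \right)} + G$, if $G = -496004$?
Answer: $- \frac{992069}{2} \approx -4.9603 \cdot 10^{5}$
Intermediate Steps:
$x{\left(u \right)} = - \frac{61}{2}$ ($x{\left(u \right)} = - \frac{-285 + 346}{2} = \left(- \frac{1}{2}\right) 61 = - \frac{61}{2}$)
$x{\left(3 \left(-68\right) \right)} + G = - \frac{61}{2} - 496004 = - \frac{992069}{2}$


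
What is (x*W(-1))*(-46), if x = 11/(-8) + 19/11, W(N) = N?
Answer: 713/44 ≈ 16.205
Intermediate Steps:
x = 31/88 (x = 11*(-⅛) + 19*(1/11) = -11/8 + 19/11 = 31/88 ≈ 0.35227)
(x*W(-1))*(-46) = ((31/88)*(-1))*(-46) = -31/88*(-46) = 713/44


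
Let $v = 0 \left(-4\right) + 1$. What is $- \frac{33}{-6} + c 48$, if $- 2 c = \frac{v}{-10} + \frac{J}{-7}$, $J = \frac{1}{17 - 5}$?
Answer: $\frac{573}{70} \approx 8.1857$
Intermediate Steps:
$v = 1$ ($v = 0 + 1 = 1$)
$J = \frac{1}{12} \approx 0.083333$
$c = \frac{47}{840}$ ($c = - \frac{1 \frac{1}{-10} + \frac{1}{12 \left(-7\right)}}{2} = - \frac{1 \left(- \frac{1}{10}\right) + \frac{1}{12} \left(- \frac{1}{7}\right)}{2} = - \frac{- \frac{1}{10} - \frac{1}{84}}{2} = \left(- \frac{1}{2}\right) \left(- \frac{47}{420}\right) = \frac{47}{840} \approx 0.055952$)
$- \frac{33}{-6} + c 48 = - \frac{33}{-6} + \frac{47}{840} \cdot 48 = \left(-33\right) \left(- \frac{1}{6}\right) + \frac{94}{35} = \frac{11}{2} + \frac{94}{35} = \frac{573}{70}$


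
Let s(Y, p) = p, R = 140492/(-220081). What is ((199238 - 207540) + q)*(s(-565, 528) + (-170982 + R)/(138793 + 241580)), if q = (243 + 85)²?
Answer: 1461522559551778420/27904290071 ≈ 5.2376e+7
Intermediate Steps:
R = -140492/220081 (R = 140492*(-1/220081) = -140492/220081 ≈ -0.63836)
q = 107584 (q = 328² = 107584)
((199238 - 207540) + q)*(s(-565, 528) + (-170982 + R)/(138793 + 241580)) = ((199238 - 207540) + 107584)*(528 + (-170982 - 140492/220081)/(138793 + 241580)) = (-8302 + 107584)*(528 - 37630030034/220081/380373) = 99282*(528 - 37630030034/220081*1/380373) = 99282*(528 - 37630030034/83712870213) = 99282*(44162765442430/83712870213) = 1461522559551778420/27904290071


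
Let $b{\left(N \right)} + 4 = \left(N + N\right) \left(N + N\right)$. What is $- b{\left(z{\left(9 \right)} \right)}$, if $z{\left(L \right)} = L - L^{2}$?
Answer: $-20732$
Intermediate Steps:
$b{\left(N \right)} = -4 + 4 N^{2}$ ($b{\left(N \right)} = -4 + \left(N + N\right) \left(N + N\right) = -4 + 2 N 2 N = -4 + 4 N^{2}$)
$- b{\left(z{\left(9 \right)} \right)} = - (-4 + 4 \left(9 \left(1 - 9\right)\right)^{2}) = - (-4 + 4 \left(9 \left(-8\right)\right)^{2}) = - (-4 + 4 \left(-72\right)^{2}) = - (-4 + 4 \cdot 5184) = - (-4 + 20736) = \left(-1\right) 20732 = -20732$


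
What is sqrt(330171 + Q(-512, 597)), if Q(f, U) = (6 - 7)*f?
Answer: sqrt(330683) ≈ 575.05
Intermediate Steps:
Q(f, U) = -f
sqrt(330171 + Q(-512, 597)) = sqrt(330171 - 1*(-512)) = sqrt(330171 + 512) = sqrt(330683)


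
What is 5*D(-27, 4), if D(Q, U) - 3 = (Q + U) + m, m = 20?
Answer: 0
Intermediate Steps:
D(Q, U) = 23 + Q + U (D(Q, U) = 3 + ((Q + U) + 20) = 3 + (20 + Q + U) = 23 + Q + U)
5*D(-27, 4) = 5*(23 - 27 + 4) = 5*0 = 0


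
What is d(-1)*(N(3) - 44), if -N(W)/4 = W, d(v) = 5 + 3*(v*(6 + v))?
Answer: 560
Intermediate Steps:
d(v) = 5 + 3*v*(6 + v)
N(W) = -4*W
d(-1)*(N(3) - 44) = (5 + 3*(-1)² + 18*(-1))*(-4*3 - 44) = (5 + 3*1 - 18)*(-12 - 44) = (5 + 3 - 18)*(-56) = -10*(-56) = 560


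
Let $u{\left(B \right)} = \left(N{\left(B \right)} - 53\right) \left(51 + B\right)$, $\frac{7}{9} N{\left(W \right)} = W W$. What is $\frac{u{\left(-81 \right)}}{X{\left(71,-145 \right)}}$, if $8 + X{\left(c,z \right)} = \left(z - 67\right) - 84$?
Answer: $\frac{440085}{532} \approx 827.23$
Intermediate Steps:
$N{\left(W \right)} = \frac{9 W^{2}}{7}$ ($N{\left(W \right)} = \frac{9 W W}{7} = \frac{9 W^{2}}{7}$)
$X{\left(c,z \right)} = -159 + z$ ($X{\left(c,z \right)} = -8 + \left(\left(z - 67\right) - 84\right) = -8 + \left(\left(-67 + z\right) - 84\right) = -8 + \left(-151 + z\right) = -159 + z$)
$u{\left(B \right)} = \left(-53 + \frac{9 B^{2}}{7}\right) \left(51 + B\right)$ ($u{\left(B \right)} = \left(\frac{9 B^{2}}{7} - 53\right) \left(51 + B\right) = \left(-53 + \frac{9 B^{2}}{7}\right) \left(51 + B\right)$)
$\frac{u{\left(-81 \right)}}{X{\left(71,-145 \right)}} = \frac{-2703 - -4293 + \frac{9 \left(-81\right)^{3}}{7} + \frac{459 \left(-81\right)^{2}}{7}}{-159 - 145} = \frac{-2703 + 4293 + \frac{9}{7} \left(-531441\right) + \frac{459}{7} \cdot 6561}{-304} = \left(-2703 + 4293 - \frac{4782969}{7} + \frac{3011499}{7}\right) \left(- \frac{1}{304}\right) = \left(- \frac{1760340}{7}\right) \left(- \frac{1}{304}\right) = \frac{440085}{532}$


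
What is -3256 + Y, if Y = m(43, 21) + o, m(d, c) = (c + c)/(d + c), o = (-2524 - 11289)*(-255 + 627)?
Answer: -164534123/32 ≈ -5.1417e+6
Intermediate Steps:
o = -5138436 (o = -13813*372 = -5138436)
m(d, c) = 2*c/(c + d) (m(d, c) = (2*c)/(c + d) = 2*c/(c + d))
Y = -164429931/32 (Y = 2*21/(21 + 43) - 5138436 = 2*21/64 - 5138436 = 2*21*(1/64) - 5138436 = 21/32 - 5138436 = -164429931/32 ≈ -5.1384e+6)
-3256 + Y = -3256 - 164429931/32 = -164534123/32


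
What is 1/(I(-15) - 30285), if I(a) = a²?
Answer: -1/30060 ≈ -3.3267e-5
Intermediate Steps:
1/(I(-15) - 30285) = 1/((-15)² - 30285) = 1/(225 - 30285) = 1/(-30060) = -1/30060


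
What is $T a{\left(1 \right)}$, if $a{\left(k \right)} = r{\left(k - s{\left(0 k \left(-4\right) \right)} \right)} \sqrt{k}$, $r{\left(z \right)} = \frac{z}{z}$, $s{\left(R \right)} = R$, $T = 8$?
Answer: $8$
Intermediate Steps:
$r{\left(z \right)} = 1$
$a{\left(k \right)} = \sqrt{k}$ ($a{\left(k \right)} = 1 \sqrt{k} = \sqrt{k}$)
$T a{\left(1 \right)} = 8 \sqrt{1} = 8 \cdot 1 = 8$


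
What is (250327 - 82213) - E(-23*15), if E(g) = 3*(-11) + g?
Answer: 168492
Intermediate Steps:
E(g) = -33 + g
(250327 - 82213) - E(-23*15) = (250327 - 82213) - (-33 - 23*15) = 168114 - (-33 - 345) = 168114 - 1*(-378) = 168114 + 378 = 168492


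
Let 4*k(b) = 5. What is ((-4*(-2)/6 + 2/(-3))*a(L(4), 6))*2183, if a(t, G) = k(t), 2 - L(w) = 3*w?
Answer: 10915/6 ≈ 1819.2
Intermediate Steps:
k(b) = 5/4 (k(b) = (1/4)*5 = 5/4)
L(w) = 2 - 3*w
a(t, G) = 5/4
((-4*(-2)/6 + 2/(-3))*a(L(4), 6))*2183 = ((-4*(-2)/6 + 2/(-3))*(5/4))*2183 = ((8*(1/6) + 2*(-1/3))*(5/4))*2183 = ((4/3 - 2/3)*(5/4))*2183 = ((2/3)*(5/4))*2183 = (5/6)*2183 = 10915/6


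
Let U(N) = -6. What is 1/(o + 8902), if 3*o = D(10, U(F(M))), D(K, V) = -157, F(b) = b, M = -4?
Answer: 3/26549 ≈ 0.00011300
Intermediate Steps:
o = -157/3 (o = (⅓)*(-157) = -157/3 ≈ -52.333)
1/(o + 8902) = 1/(-157/3 + 8902) = 1/(26549/3) = 3/26549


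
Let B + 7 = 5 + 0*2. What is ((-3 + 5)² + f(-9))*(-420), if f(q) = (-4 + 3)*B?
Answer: -2520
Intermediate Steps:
B = -2 (B = -7 + (5 + 0*2) = -7 + (5 + 0) = -7 + 5 = -2)
f(q) = 2 (f(q) = (-4 + 3)*(-2) = -1*(-2) = 2)
((-3 + 5)² + f(-9))*(-420) = ((-3 + 5)² + 2)*(-420) = (2² + 2)*(-420) = (4 + 2)*(-420) = 6*(-420) = -2520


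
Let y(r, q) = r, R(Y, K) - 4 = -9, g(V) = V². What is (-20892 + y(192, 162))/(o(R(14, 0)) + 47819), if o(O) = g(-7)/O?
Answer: -17250/39841 ≈ -0.43297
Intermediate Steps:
R(Y, K) = -5 (R(Y, K) = 4 - 9 = -5)
o(O) = 49/O (o(O) = (-7)²/O = 49/O)
(-20892 + y(192, 162))/(o(R(14, 0)) + 47819) = (-20892 + 192)/(49/(-5) + 47819) = -20700/(49*(-⅕) + 47819) = -20700/(-49/5 + 47819) = -20700/239046/5 = -20700*5/239046 = -17250/39841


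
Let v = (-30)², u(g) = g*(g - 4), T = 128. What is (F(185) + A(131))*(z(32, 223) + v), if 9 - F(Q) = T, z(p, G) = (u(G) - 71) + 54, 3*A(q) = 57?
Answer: -4972000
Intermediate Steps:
A(q) = 19 (A(q) = (⅓)*57 = 19)
u(g) = g*(-4 + g)
z(p, G) = -17 + G*(-4 + G) (z(p, G) = (G*(-4 + G) - 71) + 54 = (-71 + G*(-4 + G)) + 54 = -17 + G*(-4 + G))
F(Q) = -119 (F(Q) = 9 - 1*128 = 9 - 128 = -119)
v = 900
(F(185) + A(131))*(z(32, 223) + v) = (-119 + 19)*((-17 + 223*(-4 + 223)) + 900) = -100*((-17 + 223*219) + 900) = -100*((-17 + 48837) + 900) = -100*(48820 + 900) = -100*49720 = -4972000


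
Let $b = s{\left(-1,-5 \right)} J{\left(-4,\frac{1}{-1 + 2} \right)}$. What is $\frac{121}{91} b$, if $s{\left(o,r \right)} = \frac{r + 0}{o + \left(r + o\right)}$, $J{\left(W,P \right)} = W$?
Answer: $- \frac{2420}{637} \approx -3.7991$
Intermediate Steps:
$s{\left(o,r \right)} = \frac{r}{r + 2 o}$ ($s{\left(o,r \right)} = \frac{r}{o + \left(o + r\right)} = \frac{r}{r + 2 o}$)
$b = - \frac{20}{7}$ ($b = - \frac{5}{-5 + 2 \left(-1\right)} \left(-4\right) = - \frac{5}{-5 - 2} \left(-4\right) = - \frac{5}{-7} \left(-4\right) = \left(-5\right) \left(- \frac{1}{7}\right) \left(-4\right) = \frac{5}{7} \left(-4\right) = - \frac{20}{7} \approx -2.8571$)
$\frac{121}{91} b = \frac{121}{91} \left(- \frac{20}{7}\right) = - \frac{2420}{637}$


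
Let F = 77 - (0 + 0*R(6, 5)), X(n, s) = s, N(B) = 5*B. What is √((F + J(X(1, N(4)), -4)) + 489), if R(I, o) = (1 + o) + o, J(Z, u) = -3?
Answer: √563 ≈ 23.728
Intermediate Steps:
R(I, o) = 1 + 2*o
F = 77 (F = 77 - (0 + 0*(1 + 2*5)) = 77 - (0 + 0*(1 + 10)) = 77 - (0 + 0*11) = 77 - (0 + 0) = 77 - 1*0 = 77 + 0 = 77)
√((F + J(X(1, N(4)), -4)) + 489) = √((77 - 3) + 489) = √(74 + 489) = √563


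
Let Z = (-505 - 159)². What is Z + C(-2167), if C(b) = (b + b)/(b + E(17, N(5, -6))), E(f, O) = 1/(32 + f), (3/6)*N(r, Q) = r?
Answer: 23407715719/53091 ≈ 4.4090e+5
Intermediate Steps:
N(r, Q) = 2*r
Z = 440896 (Z = (-664)² = 440896)
C(b) = 2*b/(1/49 + b) (C(b) = (b + b)/(b + 1/(32 + 17)) = (2*b)/(b + 1/49) = (2*b)/(1/49 + b) = 2*b/(1/49 + b))
Z + C(-2167) = 440896 + 98*(-2167)/(1 + 49*(-2167)) = 440896 + 98*(-2167)/(1 - 106183) = 440896 + 98*(-2167)/(-106182) = 440896 + 98*(-2167)*(-1/106182) = 440896 + 106183/53091 = 23407715719/53091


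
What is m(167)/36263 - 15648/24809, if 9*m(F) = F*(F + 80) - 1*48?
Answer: -4084835207/8096838903 ≈ -0.50450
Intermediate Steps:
m(F) = -16/3 + F*(80 + F)/9 (m(F) = (F*(F + 80) - 1*48)/9 = (F*(80 + F) - 48)/9 = (-48 + F*(80 + F))/9 = -16/3 + F*(80 + F)/9)
m(167)/36263 - 15648/24809 = (-16/3 + (⅑)*167² + (80/9)*167)/36263 - 15648/24809 = (-16/3 + (⅑)*27889 + 13360/9)*(1/36263) - 15648*1/24809 = (-16/3 + 27889/9 + 13360/9)*(1/36263) - 15648/24809 = (41201/9)*(1/36263) - 15648/24809 = 41201/326367 - 15648/24809 = -4084835207/8096838903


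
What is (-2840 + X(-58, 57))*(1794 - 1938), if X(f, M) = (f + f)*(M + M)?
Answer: 2313216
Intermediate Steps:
X(f, M) = 4*M*f (X(f, M) = (2*f)*(2*M) = 4*M*f)
(-2840 + X(-58, 57))*(1794 - 1938) = (-2840 + 4*57*(-58))*(1794 - 1938) = (-2840 - 13224)*(-144) = -16064*(-144) = 2313216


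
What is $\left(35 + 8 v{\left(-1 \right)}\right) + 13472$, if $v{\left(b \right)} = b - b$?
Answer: $13507$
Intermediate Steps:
$v{\left(b \right)} = 0$
$\left(35 + 8 v{\left(-1 \right)}\right) + 13472 = \left(35 + 8 \cdot 0\right) + 13472 = \left(35 + 0\right) + 13472 = 35 + 13472 = 13507$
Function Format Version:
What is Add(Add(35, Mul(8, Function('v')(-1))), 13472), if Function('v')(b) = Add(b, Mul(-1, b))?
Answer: 13507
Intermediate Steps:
Function('v')(b) = 0
Add(Add(35, Mul(8, Function('v')(-1))), 13472) = Add(Add(35, Mul(8, 0)), 13472) = Add(Add(35, 0), 13472) = Add(35, 13472) = 13507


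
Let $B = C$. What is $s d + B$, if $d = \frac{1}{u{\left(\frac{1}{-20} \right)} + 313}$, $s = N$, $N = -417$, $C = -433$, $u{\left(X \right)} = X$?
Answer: $- \frac{2718487}{6259} \approx -434.33$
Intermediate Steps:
$B = -433$
$s = -417$
$d = \frac{20}{6259}$ ($d = \frac{1}{\frac{1}{-20} + 313} = \frac{1}{- \frac{1}{20} + 313} = \frac{1}{\frac{6259}{20}} = \frac{20}{6259} \approx 0.0031954$)
$s d + B = \left(-417\right) \frac{20}{6259} - 433 = - \frac{8340}{6259} - 433 = - \frac{2718487}{6259}$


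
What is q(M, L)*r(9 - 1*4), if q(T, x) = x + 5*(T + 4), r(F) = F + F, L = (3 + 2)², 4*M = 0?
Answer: 450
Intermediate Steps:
M = 0 (M = (¼)*0 = 0)
L = 25 (L = 5² = 25)
r(F) = 2*F
q(T, x) = 20 + x + 5*T (q(T, x) = x + 5*(4 + T) = x + (20 + 5*T) = 20 + x + 5*T)
q(M, L)*r(9 - 1*4) = (20 + 25 + 5*0)*(2*(9 - 1*4)) = (20 + 25 + 0)*(2*(9 - 4)) = 45*(2*5) = 45*10 = 450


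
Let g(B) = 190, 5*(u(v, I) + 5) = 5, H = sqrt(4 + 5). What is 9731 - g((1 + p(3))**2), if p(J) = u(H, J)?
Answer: 9541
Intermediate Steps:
H = 3 (H = sqrt(9) = 3)
u(v, I) = -4 (u(v, I) = -5 + (1/5)*5 = -5 + 1 = -4)
p(J) = -4
9731 - g((1 + p(3))**2) = 9731 - 1*190 = 9731 - 190 = 9541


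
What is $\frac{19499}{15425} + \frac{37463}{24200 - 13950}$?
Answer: $\frac{31109261}{6324250} \approx 4.919$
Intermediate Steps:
$\frac{19499}{15425} + \frac{37463}{24200 - 13950} = 19499 \cdot \frac{1}{15425} + \frac{37463}{24200 - 13950} = \frac{19499}{15425} + \frac{37463}{10250} = \frac{31109261}{6324250}$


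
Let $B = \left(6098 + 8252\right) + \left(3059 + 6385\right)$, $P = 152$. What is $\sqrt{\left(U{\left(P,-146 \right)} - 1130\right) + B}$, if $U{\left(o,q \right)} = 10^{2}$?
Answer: $2 \sqrt{5691} \approx 150.88$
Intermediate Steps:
$U{\left(o,q \right)} = 100$
$B = 23794$ ($B = 14350 + 9444 = 23794$)
$\sqrt{\left(U{\left(P,-146 \right)} - 1130\right) + B} = \sqrt{\left(100 - 1130\right) + 23794} = \sqrt{-1030 + 23794} = \sqrt{22764} = 2 \sqrt{5691}$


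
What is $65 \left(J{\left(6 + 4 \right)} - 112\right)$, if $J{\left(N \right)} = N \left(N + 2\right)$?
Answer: $520$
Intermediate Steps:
$J{\left(N \right)} = N \left(2 + N\right)$
$65 \left(J{\left(6 + 4 \right)} - 112\right) = 65 \left(\left(6 + 4\right) \left(2 + \left(6 + 4\right)\right) - 112\right) = 65 \left(10 \left(2 + 10\right) - 112\right) = 65 \left(10 \cdot 12 - 112\right) = 65 \left(120 - 112\right) = 65 \cdot 8 = 520$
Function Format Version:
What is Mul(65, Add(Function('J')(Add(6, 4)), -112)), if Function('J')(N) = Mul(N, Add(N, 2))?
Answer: 520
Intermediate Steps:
Function('J')(N) = Mul(N, Add(2, N))
Mul(65, Add(Function('J')(Add(6, 4)), -112)) = Mul(65, Add(Mul(Add(6, 4), Add(2, Add(6, 4))), -112)) = Mul(65, Add(Mul(10, Add(2, 10)), -112)) = Mul(65, Add(Mul(10, 12), -112)) = Mul(65, Add(120, -112)) = Mul(65, 8) = 520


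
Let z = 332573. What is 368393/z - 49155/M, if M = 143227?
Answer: 36416198396/47633433071 ≈ 0.76451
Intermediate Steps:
368393/z - 49155/M = 368393/332573 - 49155/143227 = 36416198396/47633433071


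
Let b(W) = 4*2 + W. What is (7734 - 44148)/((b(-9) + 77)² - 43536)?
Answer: 18207/18880 ≈ 0.96435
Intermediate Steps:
b(W) = 8 + W
(7734 - 44148)/((b(-9) + 77)² - 43536) = (7734 - 44148)/(((8 - 9) + 77)² - 43536) = -36414/((-1 + 77)² - 43536) = -36414/(76² - 43536) = -36414/(5776 - 43536) = -36414/(-37760) = -36414*(-1/37760) = 18207/18880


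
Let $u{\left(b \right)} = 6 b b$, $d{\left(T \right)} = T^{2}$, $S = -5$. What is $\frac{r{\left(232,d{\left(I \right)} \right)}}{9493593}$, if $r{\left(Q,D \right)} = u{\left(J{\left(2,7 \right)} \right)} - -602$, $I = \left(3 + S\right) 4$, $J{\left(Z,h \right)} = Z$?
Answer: $\frac{626}{9493593} \approx 6.5939 \cdot 10^{-5}$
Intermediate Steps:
$I = -8$ ($I = \left(3 - 5\right) 4 = \left(-2\right) 4 = -8$)
$u{\left(b \right)} = 6 b^{2}$
$r{\left(Q,D \right)} = 626$ ($r{\left(Q,D \right)} = 6 \cdot 2^{2} - -602 = 6 \cdot 4 + 602 = 24 + 602 = 626$)
$\frac{r{\left(232,d{\left(I \right)} \right)}}{9493593} = \frac{626}{9493593}$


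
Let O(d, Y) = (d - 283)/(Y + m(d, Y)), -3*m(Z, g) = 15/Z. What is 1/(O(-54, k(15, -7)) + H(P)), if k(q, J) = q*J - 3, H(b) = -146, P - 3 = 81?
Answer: -5827/832544 ≈ -0.0069990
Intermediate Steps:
m(Z, g) = -5/Z
P = 84 (P = 3 + 81 = 84)
k(q, J) = -3 + J*q (k(q, J) = J*q - 3 = -3 + J*q)
O(d, Y) = (-283 + d)/(Y - 5/d) (O(d, Y) = (d - 283)/(Y - 5/d) = (-283 + d)/(Y - 5/d))
1/(O(-54, k(15, -7)) + H(P)) = 1/(-54*(-283 - 54)/(-5 + (-3 - 7*15)*(-54)) - 146) = 1/(-54*(-337)/(-5 + (-3 - 105)*(-54)) - 146) = 1/(-54*(-337)/(-5 - 108*(-54)) - 146) = 1/(-54*(-337)/(-5 + 5832) - 146) = 1/(-54*(-337)/5827 - 146) = 1/(-54*1/5827*(-337) - 146) = 1/(18198/5827 - 146) = 1/(-832544/5827) = -5827/832544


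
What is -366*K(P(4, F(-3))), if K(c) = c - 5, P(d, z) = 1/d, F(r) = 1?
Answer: 3477/2 ≈ 1738.5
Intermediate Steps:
K(c) = -5 + c
-366*K(P(4, F(-3))) = -366*(-5 + 1/4) = -366*(-5 + ¼) = -366*(-19/4) = 3477/2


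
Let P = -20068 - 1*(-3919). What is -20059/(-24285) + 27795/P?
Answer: -117022928/130726155 ≈ -0.89518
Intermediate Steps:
P = -16149 (P = -20068 + 3919 = -16149)
-20059/(-24285) + 27795/P = -20059/(-24285) + 27795/(-16149) = -20059*(-1/24285) + 27795*(-1/16149) = 20059/24285 - 9265/5383 = -117022928/130726155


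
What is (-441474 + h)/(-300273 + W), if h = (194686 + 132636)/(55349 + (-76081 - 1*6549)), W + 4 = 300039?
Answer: 354240574/190967 ≈ 1855.0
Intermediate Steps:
W = 300035 (W = -4 + 300039 = 300035)
h = -327322/27281 (h = 327322/(55349 + (-76081 - 6549)) = 327322/(55349 - 82630) = 327322/(-27281) = 327322*(-1/27281) = -327322/27281 ≈ -11.998)
(-441474 + h)/(-300273 + W) = (-441474 - 327322/27281)/(-300273 + 300035) = -12044179516/27281/(-238) = -12044179516/27281*(-1/238) = 354240574/190967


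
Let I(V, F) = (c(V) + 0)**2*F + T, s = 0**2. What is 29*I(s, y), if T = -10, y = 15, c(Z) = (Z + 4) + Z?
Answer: 6670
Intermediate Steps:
c(Z) = 4 + 2*Z (c(Z) = (4 + Z) + Z = 4 + 2*Z)
s = 0
I(V, F) = -10 + F*(4 + 2*V)**2 (I(V, F) = ((4 + 2*V) + 0)**2*F - 10 = (4 + 2*V)**2*F - 10 = F*(4 + 2*V)**2 - 10 = -10 + F*(4 + 2*V)**2)
29*I(s, y) = 29*(-10 + 4*15*(2 + 0)**2) = 29*(-10 + 4*15*2**2) = 29*(-10 + 4*15*4) = 29*(-10 + 240) = 29*230 = 6670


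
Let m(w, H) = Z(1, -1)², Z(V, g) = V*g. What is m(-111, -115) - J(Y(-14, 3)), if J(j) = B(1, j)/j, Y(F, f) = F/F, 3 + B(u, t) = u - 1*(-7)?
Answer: -4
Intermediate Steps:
B(u, t) = 4 + u (B(u, t) = -3 + (u - 1*(-7)) = -3 + (u + 7) = -3 + (7 + u) = 4 + u)
Y(F, f) = 1
m(w, H) = 1 (m(w, H) = (1*(-1))² = (-1)² = 1)
J(j) = 5/j (J(j) = (4 + 1)/j = 5/j)
m(-111, -115) - J(Y(-14, 3)) = 1 - 5/1 = 1 - 5 = -4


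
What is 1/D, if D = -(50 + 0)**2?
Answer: -1/2500 ≈ -0.00040000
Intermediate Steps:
D = -2500 (D = -1*50**2 = -1*2500 = -2500)
1/D = 1/(-2500) = -1/2500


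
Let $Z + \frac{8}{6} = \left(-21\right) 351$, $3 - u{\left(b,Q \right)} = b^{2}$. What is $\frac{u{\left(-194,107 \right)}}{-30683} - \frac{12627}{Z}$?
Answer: $\frac{1994631784}{678615911} \approx 2.9393$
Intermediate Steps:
$u{\left(b,Q \right)} = 3 - b^{2}$
$Z = - \frac{22117}{3}$ ($Z = - \frac{4}{3} - 7371 = - \frac{22117}{3} \approx -7372.3$)
$\frac{u{\left(-194,107 \right)}}{-30683} - \frac{12627}{Z} = \frac{3 - \left(-194\right)^{2}}{-30683} - \frac{12627}{- \frac{22117}{3}} = \left(3 - 37636\right) \left(- \frac{1}{30683}\right) - - \frac{37881}{22117} = \left(3 - 37636\right) \left(- \frac{1}{30683}\right) + \frac{37881}{22117} = \left(-37633\right) \left(- \frac{1}{30683}\right) + \frac{37881}{22117} = \frac{37633}{30683} + \frac{37881}{22117} = \frac{1994631784}{678615911}$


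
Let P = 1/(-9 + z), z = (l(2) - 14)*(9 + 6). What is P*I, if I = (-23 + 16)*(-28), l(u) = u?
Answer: -28/27 ≈ -1.0370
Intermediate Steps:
z = -180 (z = (2 - 14)*(9 + 6) = -12*15 = -180)
P = -1/189 (P = 1/(-9 - 180) = 1/(-189) = -1/189 ≈ -0.0052910)
I = 196 (I = -7*(-28) = 196)
P*I = -1/189*196 = -28/27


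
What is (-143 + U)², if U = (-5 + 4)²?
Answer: 20164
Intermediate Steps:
U = 1 (U = (-1)² = 1)
(-143 + U)² = (-143 + 1)² = (-142)² = 20164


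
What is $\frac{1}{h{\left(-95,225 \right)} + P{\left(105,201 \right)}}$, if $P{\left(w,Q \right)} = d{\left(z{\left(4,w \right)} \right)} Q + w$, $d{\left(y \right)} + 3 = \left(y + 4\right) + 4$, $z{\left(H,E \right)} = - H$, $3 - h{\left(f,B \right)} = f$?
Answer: $\frac{1}{404} \approx 0.0024752$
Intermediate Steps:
$h{\left(f,B \right)} = 3 - f$
$d{\left(y \right)} = 5 + y$ ($d{\left(y \right)} = -3 + \left(\left(y + 4\right) + 4\right) = -3 + \left(\left(4 + y\right) + 4\right) = -3 + \left(8 + y\right) = 5 + y$)
$P{\left(w,Q \right)} = Q + w$ ($P{\left(w,Q \right)} = \left(5 - 4\right) Q + w = 1 Q + w = Q + w$)
$\frac{1}{h{\left(-95,225 \right)} + P{\left(105,201 \right)}} = \frac{1}{\left(3 - -95\right) + \left(201 + 105\right)} = \frac{1}{\left(3 + 95\right) + 306} = \frac{1}{98 + 306} = \frac{1}{404}$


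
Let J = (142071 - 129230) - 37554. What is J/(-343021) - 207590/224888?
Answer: -32825036123/38570653324 ≈ -0.85104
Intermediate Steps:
J = -24713 (J = 12841 - 37554 = -24713)
J/(-343021) - 207590/224888 = -24713/(-343021) - 207590/224888 = -24713*(-1/343021) - 207590*1/224888 = 24713/343021 - 103795/112444 = -32825036123/38570653324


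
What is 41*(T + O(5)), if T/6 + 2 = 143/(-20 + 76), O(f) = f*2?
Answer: 15293/28 ≈ 546.18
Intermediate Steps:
O(f) = 2*f
T = 93/28 (T = -12 + 6*(143/(-20 + 76)) = -12 + 6*(143/56) = -12 + 429/28 = 93/28 ≈ 3.3214)
41*(T + O(5)) = 41*(93/28 + 2*5) = 41*(93/28 + 10) = 41*(373/28) = 15293/28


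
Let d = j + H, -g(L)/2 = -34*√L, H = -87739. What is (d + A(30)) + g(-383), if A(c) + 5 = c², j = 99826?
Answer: 12982 + 68*I*√383 ≈ 12982.0 + 1330.8*I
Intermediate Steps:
g(L) = 68*√L (g(L) = -(-68)*√L = 68*√L)
d = 12087 (d = 99826 - 87739 = 12087)
A(c) = -5 + c²
(d + A(30)) + g(-383) = (12087 + (-5 + 30²)) + 68*√(-383) = (12087 + (-5 + 900)) + 68*(I*√383) = (12087 + 895) + 68*I*√383 = 12982 + 68*I*√383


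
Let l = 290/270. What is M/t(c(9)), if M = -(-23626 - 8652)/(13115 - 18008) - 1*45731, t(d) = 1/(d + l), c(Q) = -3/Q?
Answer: -4475881220/132111 ≈ -33880.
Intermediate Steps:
l = 29/27 (l = 290*(1/270) = 29/27 ≈ 1.0741)
t(d) = 1/(29/27 + d) (t(d) = 1/(d + 29/27) = 1/(29/27 + d))
M = -223794061/4893 (M = -(-32278)/(-4893) - 45731 = -(-32278)*(-1)/4893 - 45731 = -1*32278/4893 - 45731 = -32278/4893 - 45731 = -223794061/4893 ≈ -45738.)
M/t(c(9)) = -223794061/(4893*(27/(29 + 27*(-3/9)))) = -223794061/(4893*(27/(29 + 27*(-3*1/9)))) = -223794061/(4893*(27/(29 + 27*(-1/3)))) = -223794061/(4893*(27/(29 - 9))) = -223794061/(4893*(27/20)) = -223794061/(4893*(27*(1/20))) = -223794061/(4893*27/20) = -223794061/4893*20/27 = -4475881220/132111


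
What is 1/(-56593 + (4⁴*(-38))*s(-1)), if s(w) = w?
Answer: -1/46865 ≈ -2.1338e-5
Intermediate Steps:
1/(-56593 + (4⁴*(-38))*s(-1)) = 1/(-56593 + (4⁴*(-38))*(-1)) = 1/(-56593 + (256*(-38))*(-1)) = 1/(-56593 - 9728*(-1)) = 1/(-56593 + 9728) = 1/(-46865) = -1/46865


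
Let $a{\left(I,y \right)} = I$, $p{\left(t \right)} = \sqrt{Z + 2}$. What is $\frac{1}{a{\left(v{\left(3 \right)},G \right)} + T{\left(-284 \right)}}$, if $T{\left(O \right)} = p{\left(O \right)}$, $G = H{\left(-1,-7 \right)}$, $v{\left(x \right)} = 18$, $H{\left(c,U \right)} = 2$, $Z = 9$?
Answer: $\frac{18}{313} - \frac{\sqrt{11}}{313} \approx 0.046912$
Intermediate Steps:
$p{\left(t \right)} = \sqrt{11}$ ($p{\left(t \right)} = \sqrt{9 + 2} = \sqrt{11}$)
$G = 2$
$T{\left(O \right)} = \sqrt{11}$
$\frac{1}{a{\left(v{\left(3 \right)},G \right)} + T{\left(-284 \right)}} = \frac{1}{18 + \sqrt{11}}$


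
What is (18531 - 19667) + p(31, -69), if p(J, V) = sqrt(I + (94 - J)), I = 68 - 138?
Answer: -1136 + I*sqrt(7) ≈ -1136.0 + 2.6458*I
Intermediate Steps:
I = -70
p(J, V) = sqrt(24 - J) (p(J, V) = sqrt(-70 + (94 - J)) = sqrt(24 - J))
(18531 - 19667) + p(31, -69) = (18531 - 19667) + sqrt(24 - 1*31) = -1136 + sqrt(24 - 31) = -1136 + sqrt(-7) = -1136 + I*sqrt(7)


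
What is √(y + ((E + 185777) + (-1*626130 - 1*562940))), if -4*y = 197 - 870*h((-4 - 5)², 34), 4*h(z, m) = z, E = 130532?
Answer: I*√13894494/4 ≈ 931.88*I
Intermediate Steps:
h(z, m) = z/4
y = 34841/8 (y = -(197 - 435*(-4 - 5)²/2)/4 = -(197 - 435*(-9)²/2)/4 = -(197 - 435*81/2)/4 = -(197 - 870*81/4)/4 = -(197 - 35235/2)/4 = -¼*(-34841/2) = 34841/8 ≈ 4355.1)
√(y + ((E + 185777) + (-1*626130 - 1*562940))) = √(34841/8 + ((130532 + 185777) + (-1*626130 - 1*562940))) = √(34841/8 + (316309 + (-626130 - 562940))) = √(34841/8 + (316309 - 1189070)) = √(34841/8 - 872761) = √(-6947247/8) = I*√13894494/4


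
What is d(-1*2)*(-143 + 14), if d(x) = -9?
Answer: 1161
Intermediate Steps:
d(-1*2)*(-143 + 14) = -9*(-143 + 14) = -9*(-129) = 1161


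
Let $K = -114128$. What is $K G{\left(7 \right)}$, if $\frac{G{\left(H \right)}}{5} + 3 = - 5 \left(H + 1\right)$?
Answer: $24537520$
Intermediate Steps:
$G{\left(H \right)} = -40 - 25 H$ ($G{\left(H \right)} = -15 + 5 \left(- 5 \left(H + 1\right)\right) = -15 + 5 \left(- 5 \left(1 + H\right)\right) = -15 + 5 \left(-5 - 5 H\right) = -15 - \left(25 + 25 H\right) = -40 - 25 H$)
$K G{\left(7 \right)} = - 114128 \left(-40 - 175\right) = \left(-114128\right) \left(-215\right) = 24537520$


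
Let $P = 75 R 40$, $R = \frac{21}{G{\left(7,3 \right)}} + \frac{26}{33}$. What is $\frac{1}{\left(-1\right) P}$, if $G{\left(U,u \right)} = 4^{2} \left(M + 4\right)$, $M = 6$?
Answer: $- \frac{44}{121325} \approx -0.00036266$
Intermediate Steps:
$G{\left(U,u \right)} = 160$ ($G{\left(U,u \right)} = 4^{2} \left(6 + 4\right) = 16 \cdot 10 = 160$)
$R = \frac{4853}{5280}$ ($R = \frac{21}{160} + \frac{26}{33} = \frac{4853}{5280} \approx 0.91913$)
$P = \frac{121325}{44}$ ($P = 75 \cdot \frac{4853}{5280} \cdot 40 = \frac{24265}{352} \cdot 40 = \frac{121325}{44} \approx 2757.4$)
$\frac{1}{\left(-1\right) P} = \frac{1}{\left(-1\right) \frac{121325}{44}} = \frac{1}{- \frac{121325}{44}} = - \frac{44}{121325}$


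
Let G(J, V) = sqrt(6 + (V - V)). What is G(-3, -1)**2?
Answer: 6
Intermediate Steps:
G(J, V) = sqrt(6) (G(J, V) = sqrt(6 + 0) = sqrt(6))
G(-3, -1)**2 = (sqrt(6))**2 = 6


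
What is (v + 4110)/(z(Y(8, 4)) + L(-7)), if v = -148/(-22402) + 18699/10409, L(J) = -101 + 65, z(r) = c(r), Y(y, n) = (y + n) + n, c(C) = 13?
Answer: -479400086755/2681597807 ≈ -178.77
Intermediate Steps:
Y(y, n) = y + 2*n (Y(y, n) = (n + y) + n = y + 2*n)
z(r) = 13
L(J) = -36
v = 210217765/116591209 (v = -148*(-1/22402) + 18699*(1/10409) = 74/11201 + 18699/10409 = 210217765/116591209 ≈ 1.8030)
(v + 4110)/(z(Y(8, 4)) + L(-7)) = (210217765/116591209 + 4110)/(13 - 36) = (479400086755/116591209)/(-23) = (479400086755/116591209)*(-1/23) = -479400086755/2681597807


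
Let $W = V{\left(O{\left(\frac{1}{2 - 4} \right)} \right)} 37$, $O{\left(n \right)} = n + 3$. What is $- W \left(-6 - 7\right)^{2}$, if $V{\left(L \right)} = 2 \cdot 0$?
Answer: $0$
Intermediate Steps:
$O{\left(n \right)} = 3 + n$
$V{\left(L \right)} = 0$
$W = 0$ ($W = 0 \cdot 37 = 0$)
$- W \left(-6 - 7\right)^{2} = - 0 \left(-6 - 7\right)^{2} = - 0 \left(-13\right)^{2} = - 0 \cdot 169 = \left(-1\right) 0 = 0$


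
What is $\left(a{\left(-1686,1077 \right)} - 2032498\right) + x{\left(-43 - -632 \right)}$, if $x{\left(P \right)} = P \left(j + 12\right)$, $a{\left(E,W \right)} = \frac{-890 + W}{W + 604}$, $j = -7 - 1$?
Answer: $- \frac{3412668515}{1681} \approx -2.0301 \cdot 10^{6}$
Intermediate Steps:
$j = -8$
$a{\left(E,W \right)} = \frac{-890 + W}{604 + W}$
$x{\left(P \right)} = 4 P$ ($x{\left(P \right)} = P \left(-8 + 12\right) = P 4 = 4 P$)
$\left(a{\left(-1686,1077 \right)} - 2032498\right) + x{\left(-43 - -632 \right)} = \left(\frac{-890 + 1077}{604 + 1077} - 2032498\right) + 4 \left(-43 - -632\right) = \left(\frac{1}{1681} \cdot 187 - 2032498\right) + 4 \left(-43 + 632\right) = \left(\frac{1}{1681} \cdot 187 - 2032498\right) + 4 \cdot 589 = \left(\frac{187}{1681} - 2032498\right) + 2356 = - \frac{3416628951}{1681} + 2356 = - \frac{3412668515}{1681}$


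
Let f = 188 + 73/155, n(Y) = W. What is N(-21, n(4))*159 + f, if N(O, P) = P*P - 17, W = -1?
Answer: -365107/155 ≈ -2355.5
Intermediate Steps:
n(Y) = -1
f = 29213/155 (f = 188 + 73*(1/155) = 188 + 73/155 = 29213/155 ≈ 188.47)
N(O, P) = -17 + P² (N(O, P) = P² - 17 = -17 + P²)
N(-21, n(4))*159 + f = (-17 + (-1)²)*159 + 29213/155 = (-17 + 1)*159 + 29213/155 = -16*159 + 29213/155 = -2544 + 29213/155 = -365107/155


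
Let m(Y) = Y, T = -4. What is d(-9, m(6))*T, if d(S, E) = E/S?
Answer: 8/3 ≈ 2.6667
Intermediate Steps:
d(-9, m(6))*T = (6/(-9))*(-4) = (6*(-⅑))*(-4) = -⅔*(-4) = 8/3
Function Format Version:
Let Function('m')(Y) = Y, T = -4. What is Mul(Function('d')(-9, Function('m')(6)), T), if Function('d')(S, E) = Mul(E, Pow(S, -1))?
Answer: Rational(8, 3) ≈ 2.6667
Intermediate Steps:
Mul(Function('d')(-9, Function('m')(6)), T) = Mul(Mul(6, Pow(-9, -1)), -4) = Mul(Mul(6, Rational(-1, 9)), -4) = Mul(Rational(-2, 3), -4) = Rational(8, 3)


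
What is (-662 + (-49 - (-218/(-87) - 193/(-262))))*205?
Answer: -3337490405/22794 ≈ -1.4642e+5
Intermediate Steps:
(-662 + (-49 - (-218/(-87) - 193/(-262))))*205 = (-662 + (-49 - (-218*(-1/87) - 193*(-1/262))))*205 = (-662 + (-49 - (218/87 + 193/262)))*205 = (-662 + (-49 - 1*73907/22794))*205 = (-662 + (-49 - 73907/22794))*205 = (-662 - 1190813/22794)*205 = -16280441/22794*205 = -3337490405/22794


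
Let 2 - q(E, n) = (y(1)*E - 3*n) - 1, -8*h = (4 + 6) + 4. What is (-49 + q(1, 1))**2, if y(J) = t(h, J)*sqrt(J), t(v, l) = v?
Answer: 27225/16 ≈ 1701.6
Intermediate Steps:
h = -7/4 (h = -((4 + 6) + 4)/8 = -(10 + 4)/8 = -1/8*14 = -7/4 ≈ -1.7500)
y(J) = -7*sqrt(J)/4
q(E, n) = 3 + 3*n + 7*E/4 (q(E, n) = 2 - (((-7*sqrt(1)/4)*E - 3*n) - 1) = 2 - (((-7/4*1)*E - 3*n) - 1) = 2 - ((-7*E/4 - 3*n) - 1) = 2 - ((-3*n - 7*E/4) - 1) = 2 - (-1 - 3*n - 7*E/4) = 2 + (1 + 3*n + 7*E/4) = 3 + 3*n + 7*E/4)
(-49 + q(1, 1))**2 = (-49 + (3 + 3*1 + (7/4)*1))**2 = (-49 + (3 + 3 + 7/4))**2 = (-49 + 31/4)**2 = (-165/4)**2 = 27225/16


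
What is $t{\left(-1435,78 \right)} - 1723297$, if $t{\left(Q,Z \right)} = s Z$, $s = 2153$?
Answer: $-1555363$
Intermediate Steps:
$t{\left(Q,Z \right)} = 2153 Z$
$t{\left(-1435,78 \right)} - 1723297 = 2153 \cdot 78 - 1723297 = 167934 - 1723297 = -1555363$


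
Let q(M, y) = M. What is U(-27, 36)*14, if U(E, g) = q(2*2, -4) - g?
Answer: -448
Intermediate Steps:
U(E, g) = 4 - g (U(E, g) = 2*2 - g = 4 - g)
U(-27, 36)*14 = (4 - 1*36)*14 = (4 - 36)*14 = -32*14 = -448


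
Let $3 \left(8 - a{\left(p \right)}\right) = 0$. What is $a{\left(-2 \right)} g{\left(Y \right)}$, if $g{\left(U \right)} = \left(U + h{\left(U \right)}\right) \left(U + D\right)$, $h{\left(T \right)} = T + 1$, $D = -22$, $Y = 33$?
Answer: $5896$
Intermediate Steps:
$a{\left(p \right)} = 8$ ($a{\left(p \right)} = 8 - 0 = 8 + 0 = 8$)
$h{\left(T \right)} = 1 + T$
$g{\left(U \right)} = \left(1 + 2 U\right) \left(-22 + U\right)$ ($g{\left(U \right)} = \left(U + \left(1 + U\right)\right) \left(U - 22\right) = \left(1 + 2 U\right) \left(-22 + U\right)$)
$a{\left(-2 \right)} g{\left(Y \right)} = 8 \left(-22 - 1419 + 2 \cdot 33^{2}\right) = 8 \left(-22 - 1419 + 2 \cdot 1089\right) = 8 \left(-22 - 1419 + 2178\right) = 8 \cdot 737 = 5896$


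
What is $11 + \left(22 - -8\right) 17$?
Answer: $521$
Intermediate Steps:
$11 + \left(22 - -8\right) 17 = 11 + \left(22 + 8\right) 17 = 11 + 30 \cdot 17 = 11 + 510 = 521$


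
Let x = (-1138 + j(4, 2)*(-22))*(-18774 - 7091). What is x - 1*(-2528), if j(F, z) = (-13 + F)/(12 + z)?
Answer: 29071093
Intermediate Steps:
j(F, z) = (-13 + F)/(12 + z)
x = 29068565 (x = (-1138 + ((-13 + 4)/(12 + 2))*(-22))*(-18774 - 7091) = (-1138 + (-9/14)*(-22))*(-25865) = (-1138 + ((1/14)*(-9))*(-22))*(-25865) = (-1138 - 9/14*(-22))*(-25865) = (-1138 + 99/7)*(-25865) = -7867/7*(-25865) = 29068565)
x - 1*(-2528) = 29068565 - 1*(-2528) = 29068565 + 2528 = 29071093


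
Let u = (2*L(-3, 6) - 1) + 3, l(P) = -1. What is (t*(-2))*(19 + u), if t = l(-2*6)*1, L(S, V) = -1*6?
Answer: 18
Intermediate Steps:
L(S, V) = -6
u = -10 (u = (2*(-6) - 1) + 3 = (-12 - 1) + 3 = -13 + 3 = -10)
t = -1 (t = -1*1 = -1)
(t*(-2))*(19 + u) = (-1*(-2))*(19 - 10) = 2*9 = 18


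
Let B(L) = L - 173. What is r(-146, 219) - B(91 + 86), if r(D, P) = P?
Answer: 215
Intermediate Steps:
B(L) = -173 + L
r(-146, 219) - B(91 + 86) = 219 - (-173 + (91 + 86)) = 219 - (-173 + 177) = 219 - 1*4 = 219 - 4 = 215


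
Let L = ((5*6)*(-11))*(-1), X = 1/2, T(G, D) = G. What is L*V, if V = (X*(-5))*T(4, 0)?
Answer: -3300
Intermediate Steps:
X = ½ ≈ 0.50000
V = -10 (V = ((½)*(-5))*4 = -5/2*4 = -10)
L = 330 (L = (30*(-11))*(-1) = -330*(-1) = 330)
L*V = 330*(-10) = -3300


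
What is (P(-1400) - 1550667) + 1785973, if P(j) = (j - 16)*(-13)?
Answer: 253714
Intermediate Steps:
P(j) = 208 - 13*j (P(j) = (-16 + j)*(-13) = 208 - 13*j)
(P(-1400) - 1550667) + 1785973 = ((208 - 13*(-1400)) - 1550667) + 1785973 = ((208 + 18200) - 1550667) + 1785973 = (18408 - 1550667) + 1785973 = -1532259 + 1785973 = 253714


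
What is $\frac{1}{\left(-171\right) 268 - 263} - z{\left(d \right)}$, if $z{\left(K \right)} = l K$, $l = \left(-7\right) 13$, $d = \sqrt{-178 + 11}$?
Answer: $- \frac{1}{46091} + 91 i \sqrt{167} \approx -2.1696 \cdot 10^{-5} + 1176.0 i$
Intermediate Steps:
$d = i \sqrt{167}$ ($d = \sqrt{-167} = i \sqrt{167} \approx 12.923 i$)
$l = -91$
$z{\left(K \right)} = - 91 K$
$\frac{1}{\left(-171\right) 268 - 263} - z{\left(d \right)} = \frac{1}{\left(-171\right) 268 - 263} - - 91 i \sqrt{167} = \frac{1}{-45828 - 263} - - 91 i \sqrt{167} = \frac{1}{-46091} + 91 i \sqrt{167} = - \frac{1}{46091} + 91 i \sqrt{167}$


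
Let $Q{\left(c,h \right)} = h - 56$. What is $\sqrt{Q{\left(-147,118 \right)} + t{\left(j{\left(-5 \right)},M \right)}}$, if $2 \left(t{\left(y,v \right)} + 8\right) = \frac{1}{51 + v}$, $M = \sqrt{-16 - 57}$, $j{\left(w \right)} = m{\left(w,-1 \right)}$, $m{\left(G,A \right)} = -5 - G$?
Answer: $\frac{\sqrt{2} \sqrt{\frac{5509 + 108 i \sqrt{73}}{51 + i \sqrt{73}}}}{2} \approx 7.3491 - 0.00010869 i$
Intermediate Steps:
$j{\left(w \right)} = -5 - w$
$M = i \sqrt{73}$ ($M = \sqrt{-73} = i \sqrt{73} \approx 8.544 i$)
$t{\left(y,v \right)} = -8 + \frac{1}{2 \left(51 + v\right)}$
$Q{\left(c,h \right)} = -56 + h$ ($Q{\left(c,h \right)} = h - 56 = -56 + h$)
$\sqrt{Q{\left(-147,118 \right)} + t{\left(j{\left(-5 \right)},M \right)}} = \sqrt{\left(-56 + 118\right) + \frac{-815 - 16 i \sqrt{73}}{2 \left(51 + i \sqrt{73}\right)}} = \sqrt{62 + \frac{-815 - 16 i \sqrt{73}}{2 \left(51 + i \sqrt{73}\right)}}$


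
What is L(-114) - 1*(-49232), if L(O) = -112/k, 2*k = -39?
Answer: 1920272/39 ≈ 49238.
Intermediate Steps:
k = -39/2 (k = (½)*(-39) = -39/2 ≈ -19.500)
L(O) = 224/39 (L(O) = -112/(-39/2) = -112*(-2/39) = 224/39)
L(-114) - 1*(-49232) = 224/39 - 1*(-49232) = 224/39 + 49232 = 1920272/39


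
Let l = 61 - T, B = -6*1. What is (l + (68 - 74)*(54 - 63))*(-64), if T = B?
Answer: -7744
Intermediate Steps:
B = -6
T = -6
l = 67 (l = 61 - 1*(-6) = 61 + 6 = 67)
(l + (68 - 74)*(54 - 63))*(-64) = (67 + (68 - 74)*(54 - 63))*(-64) = (67 - 6*(-9))*(-64) = (67 + 54)*(-64) = 121*(-64) = -7744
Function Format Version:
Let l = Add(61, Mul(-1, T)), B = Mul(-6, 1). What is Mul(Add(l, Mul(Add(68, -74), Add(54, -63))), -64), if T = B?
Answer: -7744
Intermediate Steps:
B = -6
T = -6
l = 67 (l = Add(61, Mul(-1, -6)) = Add(61, 6) = 67)
Mul(Add(l, Mul(Add(68, -74), Add(54, -63))), -64) = Mul(Add(67, Mul(Add(68, -74), Add(54, -63))), -64) = Mul(Add(67, Mul(-6, -9)), -64) = Mul(Add(67, 54), -64) = Mul(121, -64) = -7744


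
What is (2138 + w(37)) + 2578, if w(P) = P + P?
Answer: 4790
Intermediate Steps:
w(P) = 2*P
(2138 + w(37)) + 2578 = (2138 + 2*37) + 2578 = (2138 + 74) + 2578 = 2212 + 2578 = 4790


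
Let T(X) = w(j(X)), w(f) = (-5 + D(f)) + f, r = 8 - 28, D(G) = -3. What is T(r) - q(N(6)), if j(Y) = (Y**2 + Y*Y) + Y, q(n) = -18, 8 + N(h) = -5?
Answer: 790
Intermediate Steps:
N(h) = -13 (N(h) = -8 - 5 = -13)
r = -20
j(Y) = Y + 2*Y**2 (j(Y) = (Y**2 + Y**2) + Y = 2*Y**2 + Y = Y + 2*Y**2)
w(f) = -8 + f (w(f) = (-5 - 3) + f = -8 + f)
T(X) = -8 + X*(1 + 2*X)
T(r) - q(N(6)) = (-8 - 20*(1 + 2*(-20))) - 1*(-18) = (-8 - 20*(1 - 40)) + 18 = (-8 - 20*(-39)) + 18 = (-8 + 780) + 18 = 772 + 18 = 790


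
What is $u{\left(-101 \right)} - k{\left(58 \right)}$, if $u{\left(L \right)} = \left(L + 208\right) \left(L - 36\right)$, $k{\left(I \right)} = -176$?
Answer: $-14483$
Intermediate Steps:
$u{\left(L \right)} = \left(-36 + L\right) \left(208 + L\right)$ ($u{\left(L \right)} = \left(208 + L\right) \left(-36 + L\right) = \left(-36 + L\right) \left(208 + L\right)$)
$u{\left(-101 \right)} - k{\left(58 \right)} = \left(-7488 + \left(-101\right)^{2} + 172 \left(-101\right)\right) - -176 = \left(-7488 + 10201 - 17372\right) + 176 = -14659 + 176 = -14483$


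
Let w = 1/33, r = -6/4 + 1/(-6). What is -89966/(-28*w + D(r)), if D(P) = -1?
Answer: 2968878/61 ≈ 48670.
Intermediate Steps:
r = -5/3 (r = -6*¼ + 1*(-⅙) = -3/2 - ⅙ = -5/3 ≈ -1.6667)
w = 1/33 ≈ 0.030303
-89966/(-28*w + D(r)) = -89966/(-28*1/33 - 1) = -89966/(-28/33 - 1) = -89966/(-61/33) = -89966*(-33/61) = 2968878/61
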